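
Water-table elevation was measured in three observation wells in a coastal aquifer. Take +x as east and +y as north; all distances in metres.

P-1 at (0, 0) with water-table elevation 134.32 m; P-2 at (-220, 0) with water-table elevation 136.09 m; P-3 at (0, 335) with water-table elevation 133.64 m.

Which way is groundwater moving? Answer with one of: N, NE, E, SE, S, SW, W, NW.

E

∂h/∂x = (136.09 − 134.32) / (-220 − 0) = -0.008045
∂h/∂y = (133.64 − 134.32) / (335 − 0) = -0.002030
Flow = −∇h = (+0.008045 east, +0.002030 north), which points east.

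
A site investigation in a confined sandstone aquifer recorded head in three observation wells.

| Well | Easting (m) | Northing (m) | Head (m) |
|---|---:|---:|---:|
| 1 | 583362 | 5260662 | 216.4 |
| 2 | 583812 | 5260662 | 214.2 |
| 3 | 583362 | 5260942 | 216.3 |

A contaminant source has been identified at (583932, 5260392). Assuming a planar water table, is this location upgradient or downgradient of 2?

∂h/∂x = (214.2 − 216.4) / (583812 − 583362) = -0.004889
∂h/∂y = (216.3 − 216.4) / (5260942 − 5260662) = -0.0003571
Head at (583932, 5260392) = 216.4 + (-0.004889)·(570) + (-0.0003571)·(-270) = 213.71 m.
That is lower than the 214.2 m at 2, so the point is downgradient.

downgradient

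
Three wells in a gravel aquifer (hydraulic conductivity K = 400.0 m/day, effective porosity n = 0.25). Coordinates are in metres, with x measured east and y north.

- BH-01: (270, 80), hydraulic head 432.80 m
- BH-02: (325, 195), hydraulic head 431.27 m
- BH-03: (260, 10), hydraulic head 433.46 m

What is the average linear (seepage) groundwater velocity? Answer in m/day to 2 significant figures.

22 m/day

Differences from BH-01: to BH-02 (Δx, Δy, Δh) = (55, 115, -1.53); to BH-03 = (-10, -70, +0.66).
Solve a·Δx + b·Δy = Δh: det = 55·(-70) − (-10)·115 = -2700.
∂h/∂x = [(-1.53)·(-70) − (+0.66)·115] / -2700 = -0.01156
∂h/∂y = [55·(+0.66) − (-10)·(-1.53)] / -2700 = -0.007778
|∇h| = √(-0.01156² + -0.007778²) = 0.01393
Seepage velocity v = K·i/n = 400.0 × 0.01393 / 0.25 = 22.29 m/day.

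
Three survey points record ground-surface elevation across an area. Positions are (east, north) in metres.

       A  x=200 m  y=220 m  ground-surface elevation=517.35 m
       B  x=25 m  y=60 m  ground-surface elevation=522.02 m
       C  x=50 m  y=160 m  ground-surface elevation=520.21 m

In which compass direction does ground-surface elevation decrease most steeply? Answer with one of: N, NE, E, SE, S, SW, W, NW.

NE

Differences from A: to B (Δx, Δy, Δh) = (-175, -160, +4.67); to C = (-150, -60, +2.86).
Solve a·Δx + b·Δy = Δz: det = (-175)·(-60) − (-150)·(-160) = -13500.
∂z/∂x = [(+4.67)·(-60) − (+2.86)·(-160)] / -13500 = -0.01314
∂z/∂y = [(-175)·(+2.86) − (-150)·(+4.67)] / -13500 = -0.01481
Steepest decrease is along −∇f = (+0.01314 E, +0.01481 N) → northeast.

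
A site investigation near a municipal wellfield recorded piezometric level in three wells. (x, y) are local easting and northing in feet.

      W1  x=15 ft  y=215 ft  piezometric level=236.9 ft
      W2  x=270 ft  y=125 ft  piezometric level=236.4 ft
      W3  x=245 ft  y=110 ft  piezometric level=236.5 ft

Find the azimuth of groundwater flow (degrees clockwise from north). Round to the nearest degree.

052°

With h = a·x + b·y + c and W1 as origin, the differences give:
  255·a + (-90)·b = -0.5
  230·a + (-105)·b = -0.4
Eliminate b (×(-105) and ×(-90), subtract): -6075·a = 16.50 → a = ∂h/∂x = -0.002716
Back-substitute: b = ∂h/∂y = -0.002140.
Flow direction (−∇h) has components (+0.002716 E, +0.002140 N).
Azimuth = atan2(E, N) = atan2(+0.002716, +0.002140) = 51.8° ≈ 052°.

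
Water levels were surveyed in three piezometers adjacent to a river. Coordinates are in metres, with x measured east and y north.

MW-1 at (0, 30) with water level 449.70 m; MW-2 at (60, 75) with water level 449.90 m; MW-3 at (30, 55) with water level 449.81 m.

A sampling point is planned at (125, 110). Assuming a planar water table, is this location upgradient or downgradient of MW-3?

upgradient

Taking MW-1 as reference: MW-2−MW-1 = (60, 45, +0.20); MW-3−MW-1 = (30, 25, +0.11).
Determinant of the coordinate differences = 60·25 − 30·45 = 150.
∂h/∂x = [(+0.20)·25 − (+0.11)·45] / 150 = +0.0003333
∂h/∂y = [60·(+0.11) − 30·(+0.20)] / 150 = +0.004000
Head at (125, 110) = 449.70 + (+0.0003333)·(125) + (+0.004000)·(80) = 450.06 m.
That is higher than the 449.81 m at MW-3, so the point is upgradient.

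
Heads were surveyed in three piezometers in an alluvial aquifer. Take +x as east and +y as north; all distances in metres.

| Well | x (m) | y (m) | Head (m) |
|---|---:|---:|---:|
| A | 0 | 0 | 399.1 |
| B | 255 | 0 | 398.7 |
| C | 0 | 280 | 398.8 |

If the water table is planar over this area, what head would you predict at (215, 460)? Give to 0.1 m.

398.3 m

∂h/∂x = (398.7 − 399.1) / (255 − 0) = -0.001569
∂h/∂y = (398.8 − 399.1) / (280 − 0) = -0.001071
h(215, 460) = 399.1 + (-0.001569)·(215) + (-0.001071)·(460) = 399.1 -0.337 -0.493 = 398.270 m.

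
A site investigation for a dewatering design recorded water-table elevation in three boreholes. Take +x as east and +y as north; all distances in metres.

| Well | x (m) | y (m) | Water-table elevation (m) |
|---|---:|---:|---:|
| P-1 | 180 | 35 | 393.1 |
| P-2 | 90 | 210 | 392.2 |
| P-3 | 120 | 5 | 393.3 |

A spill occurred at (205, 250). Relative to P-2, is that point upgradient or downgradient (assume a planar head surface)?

With h = a·x + b·y + c and P-1 as origin, the differences give:
  (-90)·a + 175·b = -0.9
  (-60)·a + (-30)·b = +0.2
Eliminate b (×(-30) and ×175, subtract): 13200·a = -8.00 → a = ∂h/∂x = -0.0006061
Back-substitute: b = ∂h/∂y = -0.005455.
Head at (205, 250) = 393.1 + (-0.0006061)·(25) + (-0.005455)·(215) = 391.91 m.
That is lower than the 392.2 m at P-2, so the point is downgradient.

downgradient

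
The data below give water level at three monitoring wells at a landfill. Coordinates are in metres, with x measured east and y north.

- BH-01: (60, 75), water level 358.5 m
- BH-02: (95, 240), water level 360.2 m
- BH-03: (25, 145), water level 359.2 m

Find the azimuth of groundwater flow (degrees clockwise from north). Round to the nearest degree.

182°

Taking BH-01 as reference: BH-02−BH-01 = (35, 165, +1.7); BH-03−BH-01 = (-35, 70, +0.7).
Solve a·Δx + b·Δy = Δh: det = 35·70 − (-35)·165 = 8225.
∂h/∂x = [(+1.7)·70 − (+0.7)·165] / 8225 = +0.0004255
∂h/∂y = [35·(+0.7) − (-35)·(+1.7)] / 8225 = +0.01021
Flow direction (−∇h) has components (-0.0004255 E, -0.01021 N).
Azimuth = atan2(E, N) = atan2(-0.0004255, -0.01021) = 182.4° ≈ 182°.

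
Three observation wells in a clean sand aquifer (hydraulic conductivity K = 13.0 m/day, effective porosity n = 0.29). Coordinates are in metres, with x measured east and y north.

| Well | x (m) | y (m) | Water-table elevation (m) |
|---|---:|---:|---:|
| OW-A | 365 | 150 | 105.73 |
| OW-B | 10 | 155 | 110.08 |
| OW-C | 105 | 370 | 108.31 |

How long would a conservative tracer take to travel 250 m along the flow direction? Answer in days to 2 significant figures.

Differences from OW-A: to OW-B (Δx, Δy, Δh) = (-355, 5, +4.35); to OW-C = (-260, 220, +2.58).
Solve a·Δx + b·Δy = Δh: det = (-355)·220 − (-260)·5 = -76800.
∂h/∂x = [(+4.35)·220 − (+2.58)·5] / -76800 = -0.01229
∂h/∂y = [(-355)·(+2.58) − (-260)·(+4.35)] / -76800 = -0.002801
|∇h| = √(-0.01229² + -0.002801²) = 0.01261
Seepage velocity v = K·i/n = 13.0 × 0.01261 / 0.29 = 0.5653 m/day.
t = 250 / 0.5653 = 442.2 days.

440 days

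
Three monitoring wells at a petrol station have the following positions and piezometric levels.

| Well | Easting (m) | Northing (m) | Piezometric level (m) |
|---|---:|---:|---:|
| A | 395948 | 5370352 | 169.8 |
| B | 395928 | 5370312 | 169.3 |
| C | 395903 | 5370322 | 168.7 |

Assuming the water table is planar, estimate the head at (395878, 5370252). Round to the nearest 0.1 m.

Differences from A: to B (Δx, Δy, Δh) = (-20, -40, -0.5); to C = (-45, -30, -1.1).
Determinant of the coordinate differences = (-20)·(-30) − (-45)·(-40) = -1200.
∂h/∂x = [(-0.5)·(-30) − (-1.1)·(-40)] / -1200 = +0.02417
∂h/∂y = [(-20)·(-1.1) − (-45)·(-0.5)] / -1200 = +0.0004167
h(395878, 5370252) = 169.8 + (+0.02417)·(-70) + (+0.0004167)·(-100) = 169.8 -1.692 -0.042 = 168.067 m.

168.1 m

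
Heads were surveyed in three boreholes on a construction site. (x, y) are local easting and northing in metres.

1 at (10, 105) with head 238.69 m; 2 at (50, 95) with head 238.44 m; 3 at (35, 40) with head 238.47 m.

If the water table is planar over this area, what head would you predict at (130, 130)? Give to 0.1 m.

238.0 m

Three-point gradient (reference 1): Δ to 2 = (40, -10, -0.25), Δ to 3 = (25, -65, -0.22).
∂h/∂x = -0.005979, ∂h/∂y = +0.001085 (det = -2350).
h(130, 130) = 238.69 + (-0.005979)·(120) + (+0.001085)·(25) = 238.69 -0.717 +0.027 = 238.000 m.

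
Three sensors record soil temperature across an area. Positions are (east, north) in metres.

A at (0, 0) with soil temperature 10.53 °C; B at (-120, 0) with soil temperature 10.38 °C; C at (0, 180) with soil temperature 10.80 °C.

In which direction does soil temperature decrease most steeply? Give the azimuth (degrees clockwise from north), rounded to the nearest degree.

220°

∂T/∂x = (10.38 − 10.53) / (-120 − 0) = +0.001250
∂T/∂y = (10.80 − 10.53) / (180 − 0) = +0.001500
Steepest decrease is along −∇f: components (-0.001250 E, -0.001500 N).
Azimuth = atan2(-0.001250, -0.001500) = 219.8° ≈ 220°.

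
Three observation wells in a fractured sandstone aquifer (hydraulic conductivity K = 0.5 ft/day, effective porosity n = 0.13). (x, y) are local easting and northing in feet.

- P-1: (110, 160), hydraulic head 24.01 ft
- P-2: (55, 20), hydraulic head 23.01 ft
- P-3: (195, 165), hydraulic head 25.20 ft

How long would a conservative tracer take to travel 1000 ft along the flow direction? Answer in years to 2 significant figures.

With h = a·x + b·y + c and P-1 as origin, the differences give:
  (-55)·a + (-140)·b = -1.00
  85·a + 5·b = +1.19
Eliminate b (×5 and ×(-140), subtract): 11625·a = 161.600 → a = ∂h/∂x = +0.01390
Back-substitute: b = ∂h/∂y = +0.001682.
|∇h| = √(0.01390² + 0.001682²) = 0.014
Seepage velocity v = K·i/n = 0.5 × 0.014 / 0.13 = 0.05385 ft/day.
t = 1000 / 0.05385 = 1.857e+04 days = 50.8 years.

51 years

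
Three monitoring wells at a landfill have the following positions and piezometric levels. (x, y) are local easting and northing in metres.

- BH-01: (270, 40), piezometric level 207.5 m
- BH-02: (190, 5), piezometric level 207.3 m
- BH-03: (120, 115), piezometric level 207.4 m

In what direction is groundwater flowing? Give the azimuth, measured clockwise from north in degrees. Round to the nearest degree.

Three-point gradient (reference BH-01): Δ to BH-02 = (-80, -35, -0.2), Δ to BH-03 = (-150, 75, -0.1).
∂h/∂x = +0.001644, ∂h/∂y = +0.001956 (det = -11250).
Flow direction (−∇h) has components (-0.001644 E, -0.001956 N).
Azimuth = atan2(E, N) = atan2(-0.001644, -0.001956) = 220.1° ≈ 220°.

220°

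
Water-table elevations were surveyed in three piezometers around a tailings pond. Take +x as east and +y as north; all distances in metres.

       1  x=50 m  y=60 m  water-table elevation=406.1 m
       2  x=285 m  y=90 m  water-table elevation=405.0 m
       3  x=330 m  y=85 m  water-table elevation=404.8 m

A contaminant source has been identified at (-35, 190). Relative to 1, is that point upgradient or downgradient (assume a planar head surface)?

Taking 1 as reference: 2−1 = (235, 30, -1.1); 3−1 = (280, 25, -1.3).
Determinant of the coordinate differences = 235·25 − 280·30 = -2525.
∂h/∂x = [(-1.1)·25 − (-1.3)·30] / -2525 = -0.004554
∂h/∂y = [235·(-1.3) − 280·(-1.1)] / -2525 = -0.0009901
Head at (-35, 190) = 406.1 + (-0.004554)·(-85) + (-0.0009901)·(130) = 406.36 m.
That is higher than the 406.1 m at 1, so the point is upgradient.

upgradient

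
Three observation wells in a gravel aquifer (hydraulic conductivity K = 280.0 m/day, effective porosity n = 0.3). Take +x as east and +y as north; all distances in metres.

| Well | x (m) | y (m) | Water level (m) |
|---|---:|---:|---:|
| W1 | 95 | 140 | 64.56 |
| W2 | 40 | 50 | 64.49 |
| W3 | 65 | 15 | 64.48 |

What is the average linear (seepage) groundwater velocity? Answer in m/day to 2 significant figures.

With h = a·x + b·y + c and W1 as origin, the differences give:
  (-55)·a + (-90)·b = -0.07
  (-30)·a + (-125)·b = -0.08
Eliminate b (×(-125) and ×(-90), subtract): 4175·a = 1.550 → a = ∂h/∂x = +0.0003713
Back-substitute: b = ∂h/∂y = +0.0005509.
|∇h| = √(0.0003713² + 0.0005509²) = 0.0006643
Seepage velocity v = K·i/n = 280.0 × 0.0006643 / 0.3 = 0.62 m/day.

0.62 m/day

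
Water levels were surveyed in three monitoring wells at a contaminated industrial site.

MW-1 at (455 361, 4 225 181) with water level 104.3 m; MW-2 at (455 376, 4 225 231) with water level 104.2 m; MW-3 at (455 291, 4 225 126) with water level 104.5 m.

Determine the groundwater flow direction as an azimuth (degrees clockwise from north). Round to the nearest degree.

With h = a·x + b·y + c and MW-1 as origin, the differences give:
  15·a + 50·b = -0.1
  (-70)·a + (-55)·b = +0.2
Eliminate b (×(-55) and ×50, subtract): 2675·a = -4.50 → a = ∂h/∂x = -0.001682
Back-substitute: b = ∂h/∂y = -0.001495.
Flow direction (−∇h) has components (+0.001682 E, +0.001495 N).
Azimuth = atan2(E, N) = atan2(+0.001682, +0.001495) = 48.4° ≈ 048°.

048°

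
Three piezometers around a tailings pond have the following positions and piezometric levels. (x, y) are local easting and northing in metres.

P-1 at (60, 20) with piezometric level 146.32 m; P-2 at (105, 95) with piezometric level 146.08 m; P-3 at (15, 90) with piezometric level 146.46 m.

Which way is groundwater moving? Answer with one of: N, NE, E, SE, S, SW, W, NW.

E

Three-point gradient (reference P-1): Δ to P-2 = (45, 75, -0.24), Δ to P-3 = (-45, 70, +0.14).
∂h/∂x = -0.004184, ∂h/∂y = -0.0006897 (det = 6525).
Flow = −∇h = (+0.004184 east, +0.0006897 north), which points east.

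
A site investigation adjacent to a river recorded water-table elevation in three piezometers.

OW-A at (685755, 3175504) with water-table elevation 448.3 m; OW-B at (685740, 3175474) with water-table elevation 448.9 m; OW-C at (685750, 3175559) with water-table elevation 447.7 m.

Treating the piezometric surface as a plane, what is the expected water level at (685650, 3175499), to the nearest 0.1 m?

Taking OW-A as reference: OW-B−OW-A = (-15, -30, +0.6); OW-C−OW-A = (-5, 55, -0.6).
Determinant of the coordinate differences = (-15)·55 − (-5)·(-30) = -975.
∂h/∂x = [(+0.6)·55 − (-0.6)·(-30)] / -975 = -0.01538
∂h/∂y = [(-15)·(-0.6) − (-5)·(+0.6)] / -975 = -0.01231
h(685650, 3175499) = 448.3 + (-0.01538)·(-105) + (-0.01231)·(-5) = 448.3 +1.615 +0.062 = 449.977 m.

450.0 m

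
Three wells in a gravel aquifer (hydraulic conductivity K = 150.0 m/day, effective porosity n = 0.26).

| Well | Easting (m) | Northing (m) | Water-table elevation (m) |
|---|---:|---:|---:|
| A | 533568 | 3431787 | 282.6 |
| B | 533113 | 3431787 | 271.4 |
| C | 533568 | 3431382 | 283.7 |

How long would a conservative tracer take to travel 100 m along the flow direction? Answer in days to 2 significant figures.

∂h/∂x = (271.4 − 282.6) / (533113 − 533568) = +0.02462
∂h/∂y = (283.7 − 282.6) / (3431382 − 3431787) = -0.002716
|∇h| = √(0.02462² + -0.002716²) = 0.02477
Seepage velocity v = K·i/n = 150.0 × 0.02477 / 0.26 = 14.29 m/day.
t = 100 / 14.29 = 6.998 days.

7.0 days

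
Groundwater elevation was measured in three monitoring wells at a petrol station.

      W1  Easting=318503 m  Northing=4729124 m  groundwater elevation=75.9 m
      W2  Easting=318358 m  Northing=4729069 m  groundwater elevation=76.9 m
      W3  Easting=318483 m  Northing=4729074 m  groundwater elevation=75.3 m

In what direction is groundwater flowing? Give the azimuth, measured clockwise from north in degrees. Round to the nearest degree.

142°

Three-point gradient (reference W1): Δ to W2 = (-145, -55, +1.0), Δ to W3 = (-20, -50, -0.6).
∂h/∂x = -0.01350, ∂h/∂y = +0.01740 (det = 6150).
Flow direction (−∇h) has components (+0.01350 E, -0.01740 N).
Azimuth = atan2(E, N) = atan2(+0.01350, -0.01740) = 142.2° ≈ 142°.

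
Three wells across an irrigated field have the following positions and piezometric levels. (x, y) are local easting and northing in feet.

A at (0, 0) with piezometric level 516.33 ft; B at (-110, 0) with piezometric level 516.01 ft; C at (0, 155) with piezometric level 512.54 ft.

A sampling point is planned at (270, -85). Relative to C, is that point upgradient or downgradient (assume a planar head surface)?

upgradient

∂h/∂x = (516.01 − 516.33) / (-110 − 0) = +0.002909
∂h/∂y = (512.54 − 516.33) / (155 − 0) = -0.02445
Head at (270, -85) = 516.33 + (+0.002909)·(270) + (-0.02445)·(-85) = 519.19 ft.
That is higher than the 512.54 ft at C, so the point is upgradient.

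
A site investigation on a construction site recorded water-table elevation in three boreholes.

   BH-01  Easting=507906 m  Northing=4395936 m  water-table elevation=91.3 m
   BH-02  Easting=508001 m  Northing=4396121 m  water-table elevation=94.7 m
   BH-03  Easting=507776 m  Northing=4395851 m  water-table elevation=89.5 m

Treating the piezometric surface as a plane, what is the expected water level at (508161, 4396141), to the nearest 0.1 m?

With h = a·x + b·y + c and BH-01 as origin, the differences give:
  95·a + 185·b = +3.4
  (-130)·a + (-85)·b = -1.8
Eliminate b (×(-85) and ×185, subtract): 15975·a = 44.00 → a = ∂h/∂x = +0.002754
Back-substitute: b = ∂h/∂y = +0.01696.
h(508161, 4396141) = 91.3 + (+0.002754)·(255) + (+0.01696)·(205) = 91.3 +0.702 +3.478 = 95.480 m.

95.5 m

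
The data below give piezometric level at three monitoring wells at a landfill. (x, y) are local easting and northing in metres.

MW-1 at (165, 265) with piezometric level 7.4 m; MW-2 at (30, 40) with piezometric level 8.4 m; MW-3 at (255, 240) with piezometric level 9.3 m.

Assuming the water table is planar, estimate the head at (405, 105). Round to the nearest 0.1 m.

13.8 m

Differences from MW-1: to MW-2 (Δx, Δy, Δh) = (-135, -225, +1.0); to MW-3 = (90, -25, +1.9).
Solve a·Δx + b·Δy = Δh: det = (-135)·(-25) − 90·(-225) = 23625.
∂h/∂x = [(+1.0)·(-25) − (+1.9)·(-225)] / 23625 = +0.01704
∂h/∂y = [(-135)·(+1.9) − 90·(+1.0)] / 23625 = -0.01467
h(405, 105) = 7.4 + (+0.01704)·(240) + (-0.01467)·(-160) = 7.4 +4.089 +2.347 = 13.836 m.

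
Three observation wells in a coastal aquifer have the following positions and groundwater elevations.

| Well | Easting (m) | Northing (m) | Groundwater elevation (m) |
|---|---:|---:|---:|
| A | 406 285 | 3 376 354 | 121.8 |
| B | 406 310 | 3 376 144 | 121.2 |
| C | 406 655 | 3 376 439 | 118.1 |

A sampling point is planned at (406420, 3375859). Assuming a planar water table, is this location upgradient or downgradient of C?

upgradient

Differences from A: to B (Δx, Δy, Δh) = (25, -210, -0.6); to C = (370, 85, -3.7).
Determinant of the coordinate differences = 25·85 − 370·(-210) = 79825.
∂h/∂x = [(-0.6)·85 − (-3.7)·(-210)] / 79825 = -0.01037
∂h/∂y = [25·(-3.7) − 370·(-0.6)] / 79825 = +0.001622
Head at (406420, 3375859) = 121.8 + (-0.01037)·(135) + (+0.001622)·(-495) = 119.60 m.
That is higher than the 118.1 m at C, so the point is upgradient.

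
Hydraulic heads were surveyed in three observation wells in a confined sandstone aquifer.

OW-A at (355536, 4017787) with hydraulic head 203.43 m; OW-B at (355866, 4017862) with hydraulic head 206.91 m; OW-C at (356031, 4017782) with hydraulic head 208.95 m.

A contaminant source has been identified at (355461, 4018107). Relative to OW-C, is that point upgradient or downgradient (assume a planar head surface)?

Differences from OW-A: to OW-B (Δx, Δy, Δh) = (330, 75, +3.48); to OW-C = (495, -5, +5.52).
Determinant of the coordinate differences = 330·(-5) − 495·75 = -38775.
∂h/∂x = [(+3.48)·(-5) − (+5.52)·75] / -38775 = +0.01113
∂h/∂y = [330·(+5.52) − 495·(+3.48)] / -38775 = -0.002553
Head at (355461, 4018107) = 203.43 + (+0.01113)·(-75) + (-0.002553)·(320) = 201.78 m.
That is lower than the 208.95 m at OW-C, so the point is downgradient.

downgradient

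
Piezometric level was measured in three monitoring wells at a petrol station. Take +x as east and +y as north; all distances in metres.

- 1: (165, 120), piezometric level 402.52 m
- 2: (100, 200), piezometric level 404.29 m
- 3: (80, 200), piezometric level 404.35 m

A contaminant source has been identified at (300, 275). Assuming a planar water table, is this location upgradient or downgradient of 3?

upgradient

Taking 1 as reference: 2−1 = (-65, 80, +1.77); 3−1 = (-85, 80, +1.83).
Determinant of the coordinate differences = (-65)·80 − (-85)·80 = 1600.
∂h/∂x = [(+1.77)·80 − (+1.83)·80] / 1600 = -0.003000
∂h/∂y = [(-65)·(+1.83) − (-85)·(+1.77)] / 1600 = +0.01969
Head at (300, 275) = 402.52 + (-0.003000)·(135) + (+0.01969)·(155) = 405.17 m.
That is higher than the 404.35 m at 3, so the point is upgradient.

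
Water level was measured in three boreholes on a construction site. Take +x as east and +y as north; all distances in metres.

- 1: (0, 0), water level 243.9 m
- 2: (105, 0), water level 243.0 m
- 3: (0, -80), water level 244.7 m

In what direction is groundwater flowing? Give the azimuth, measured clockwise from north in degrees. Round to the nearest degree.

∂h/∂x = (243.0 − 243.9) / (105 − 0) = -0.008571
∂h/∂y = (244.7 − 243.9) / (-80 − 0) = -0.010000
Flow direction (−∇h) has components (+0.008571 E, +0.010000 N).
Azimuth = atan2(E, N) = atan2(+0.008571, +0.010000) = 40.6° ≈ 041°.

041°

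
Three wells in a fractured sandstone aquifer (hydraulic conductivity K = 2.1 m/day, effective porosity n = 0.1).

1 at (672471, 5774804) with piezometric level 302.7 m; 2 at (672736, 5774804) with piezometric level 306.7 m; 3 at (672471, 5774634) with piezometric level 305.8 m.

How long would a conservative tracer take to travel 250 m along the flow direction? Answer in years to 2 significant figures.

∂h/∂x = (306.7 − 302.7) / (672736 − 672471) = +0.01509
∂h/∂y = (305.8 − 302.7) / (5774634 − 5774804) = -0.01824
|∇h| = √(0.01509² + -0.01824²) = 0.02367
Seepage velocity v = K·i/n = 2.1 × 0.02367 / 0.1 = 0.4971 m/day.
t = 250 / 0.4971 = 502.9 days = 1.38 years.

1.4 years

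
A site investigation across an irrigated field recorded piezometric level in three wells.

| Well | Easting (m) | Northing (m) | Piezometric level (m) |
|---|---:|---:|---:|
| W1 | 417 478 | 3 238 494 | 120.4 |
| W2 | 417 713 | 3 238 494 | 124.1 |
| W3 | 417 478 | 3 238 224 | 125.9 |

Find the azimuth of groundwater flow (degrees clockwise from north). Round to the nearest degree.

322°

∂h/∂x = (124.1 − 120.4) / (417713 − 417478) = +0.01574
∂h/∂y = (125.9 − 120.4) / (3238224 − 3238494) = -0.02037
Flow direction (−∇h) has components (-0.01574 E, +0.02037 N).
Azimuth = atan2(E, N) = atan2(-0.01574, +0.02037) = 322.3° ≈ 322°.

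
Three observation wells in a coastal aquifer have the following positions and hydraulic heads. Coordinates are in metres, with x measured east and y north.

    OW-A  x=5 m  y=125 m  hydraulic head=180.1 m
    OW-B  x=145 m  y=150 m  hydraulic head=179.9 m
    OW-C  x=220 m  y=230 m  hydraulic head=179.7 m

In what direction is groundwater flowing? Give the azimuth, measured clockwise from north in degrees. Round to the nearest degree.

Differences from OW-A: to OW-B (Δx, Δy, Δh) = (140, 25, -0.2); to OW-C = (215, 105, -0.4).
Determinant of the coordinate differences = 140·105 − 215·25 = 9325.
∂h/∂x = [(-0.2)·105 − (-0.4)·25] / 9325 = -0.001180
∂h/∂y = [140·(-0.4) − 215·(-0.2)] / 9325 = -0.001394
Flow direction (−∇h) has components (+0.001180 E, +0.001394 N).
Azimuth = atan2(E, N) = atan2(+0.001180, +0.001394) = 40.2° ≈ 040°.

040°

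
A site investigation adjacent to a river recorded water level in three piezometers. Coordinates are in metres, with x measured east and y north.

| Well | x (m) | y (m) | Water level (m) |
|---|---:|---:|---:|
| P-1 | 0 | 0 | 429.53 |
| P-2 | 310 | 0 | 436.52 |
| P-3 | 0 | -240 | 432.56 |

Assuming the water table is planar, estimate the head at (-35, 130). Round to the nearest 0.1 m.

∂h/∂x = (436.52 − 429.53) / (310 − 0) = +0.02255
∂h/∂y = (432.56 − 429.53) / (-240 − 0) = -0.01263
h(-35, 130) = 429.53 + (+0.02255)·(-35) + (-0.01263)·(130) = 429.53 -0.789 -1.641 = 427.100 m.

427.1 m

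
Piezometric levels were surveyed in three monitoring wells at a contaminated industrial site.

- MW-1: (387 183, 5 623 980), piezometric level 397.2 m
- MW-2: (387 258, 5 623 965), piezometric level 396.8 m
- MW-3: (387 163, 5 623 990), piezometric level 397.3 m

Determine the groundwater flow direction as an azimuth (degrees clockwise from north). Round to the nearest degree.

Taking MW-1 as reference: MW-2−MW-1 = (75, -15, -0.4); MW-3−MW-1 = (-20, 10, +0.1).
Determinant of the coordinate differences = 75·10 − (-20)·(-15) = 450.
∂h/∂x = [(-0.4)·10 − (+0.1)·(-15)] / 450 = -0.005556
∂h/∂y = [75·(+0.1) − (-20)·(-0.4)] / 450 = -0.001111
Flow direction (−∇h) has components (+0.005556 E, +0.001111 N).
Azimuth = atan2(E, N) = atan2(+0.005556, +0.001111) = 78.7° ≈ 079°.

079°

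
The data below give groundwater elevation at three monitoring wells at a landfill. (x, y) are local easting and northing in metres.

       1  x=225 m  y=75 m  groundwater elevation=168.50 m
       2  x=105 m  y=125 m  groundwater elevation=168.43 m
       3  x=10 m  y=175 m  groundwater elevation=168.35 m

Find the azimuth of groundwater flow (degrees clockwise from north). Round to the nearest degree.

010°

Taking 1 as reference: 2−1 = (-120, 50, -0.07); 3−1 = (-215, 100, -0.15).
Determinant of the coordinate differences = (-120)·100 − (-215)·50 = -1250.
∂h/∂x = [(-0.07)·100 − (-0.15)·50] / -1250 = -0.0004000
∂h/∂y = [(-120)·(-0.15) − (-215)·(-0.07)] / -1250 = -0.002360
Flow direction (−∇h) has components (+0.0004000 E, +0.002360 N).
Azimuth = atan2(E, N) = atan2(+0.0004000, +0.002360) = 9.6° ≈ 010°.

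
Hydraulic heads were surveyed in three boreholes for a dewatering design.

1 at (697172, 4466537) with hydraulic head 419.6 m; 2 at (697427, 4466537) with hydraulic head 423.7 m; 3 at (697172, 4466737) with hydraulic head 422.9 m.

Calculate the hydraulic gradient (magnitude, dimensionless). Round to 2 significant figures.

0.023

∂h/∂x = (423.7 − 419.6) / (697427 − 697172) = +0.01608
∂h/∂y = (422.9 − 419.6) / (4466737 − 4466537) = +0.01650
|∇h| = √(0.01608² + 0.01650²) = 0.02304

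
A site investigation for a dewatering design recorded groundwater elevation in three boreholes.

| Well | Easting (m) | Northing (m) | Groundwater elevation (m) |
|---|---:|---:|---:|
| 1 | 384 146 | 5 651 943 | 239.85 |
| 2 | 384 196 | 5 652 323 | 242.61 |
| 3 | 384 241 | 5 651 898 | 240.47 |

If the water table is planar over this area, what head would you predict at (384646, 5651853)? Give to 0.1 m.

With h = a·x + b·y + c and 1 as origin, the differences give:
  50·a + 380·b = +2.76
  95·a + (-45)·b = +0.62
Eliminate b (×(-45) and ×380, subtract): -38350·a = -359.800 → a = ∂h/∂x = +0.009382
Back-substitute: b = ∂h/∂y = +0.006029.
h(384646, 5651853) = 239.85 + (+0.009382)·(500) + (+0.006029)·(-90) = 239.85 +4.691 -0.543 = 243.998 m.

244.0 m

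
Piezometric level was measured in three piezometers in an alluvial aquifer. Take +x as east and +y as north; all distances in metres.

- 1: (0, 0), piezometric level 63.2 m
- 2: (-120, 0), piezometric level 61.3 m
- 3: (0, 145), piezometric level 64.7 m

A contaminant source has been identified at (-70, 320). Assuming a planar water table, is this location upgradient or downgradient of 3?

upgradient

∂h/∂x = (61.3 − 63.2) / (-120 − 0) = +0.01583
∂h/∂y = (64.7 − 63.2) / (145 − 0) = +0.01034
Head at (-70, 320) = 63.2 + (+0.01583)·(-70) + (+0.01034)·(320) = 65.40 m.
That is higher than the 64.7 m at 3, so the point is upgradient.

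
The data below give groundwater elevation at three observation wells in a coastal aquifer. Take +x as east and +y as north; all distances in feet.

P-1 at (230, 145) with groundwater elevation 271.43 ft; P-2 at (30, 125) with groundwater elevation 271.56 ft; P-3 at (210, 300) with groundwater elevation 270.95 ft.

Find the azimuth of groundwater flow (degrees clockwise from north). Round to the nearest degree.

Differences from P-1: to P-2 (Δx, Δy, Δh) = (-200, -20, +0.13); to P-3 = (-20, 155, -0.48).
Determinant of the coordinate differences = (-200)·155 − (-20)·(-20) = -31400.
∂h/∂x = [(+0.13)·155 − (-0.48)·(-20)] / -31400 = -0.0003360
∂h/∂y = [(-200)·(-0.48) − (-20)·(+0.13)] / -31400 = -0.003140
Flow direction (−∇h) has components (+0.0003360 E, +0.003140 N).
Azimuth = atan2(E, N) = atan2(+0.0003360, +0.003140) = 6.1° ≈ 006°.

006°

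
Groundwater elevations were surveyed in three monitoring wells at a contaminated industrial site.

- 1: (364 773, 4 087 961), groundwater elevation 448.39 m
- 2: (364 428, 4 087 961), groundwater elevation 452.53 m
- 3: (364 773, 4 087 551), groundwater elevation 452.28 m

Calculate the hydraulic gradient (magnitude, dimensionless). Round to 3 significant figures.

∂h/∂x = (452.53 − 448.39) / (364428 − 364773) = -0.01200
∂h/∂y = (452.28 − 448.39) / (4087551 − 4087961) = -0.009488
|∇h| = √(-0.01200² + -0.009488²) = 0.0153

0.0153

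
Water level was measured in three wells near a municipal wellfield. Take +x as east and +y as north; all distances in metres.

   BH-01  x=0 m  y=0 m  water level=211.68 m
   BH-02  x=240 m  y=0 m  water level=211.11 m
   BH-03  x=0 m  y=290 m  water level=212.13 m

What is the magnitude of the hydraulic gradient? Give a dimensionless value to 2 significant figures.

∂h/∂x = (211.11 − 211.68) / (240 − 0) = -0.002375
∂h/∂y = (212.13 − 211.68) / (290 − 0) = +0.001552
|∇h| = √(-0.002375² + 0.001552²) = 0.002837

0.0028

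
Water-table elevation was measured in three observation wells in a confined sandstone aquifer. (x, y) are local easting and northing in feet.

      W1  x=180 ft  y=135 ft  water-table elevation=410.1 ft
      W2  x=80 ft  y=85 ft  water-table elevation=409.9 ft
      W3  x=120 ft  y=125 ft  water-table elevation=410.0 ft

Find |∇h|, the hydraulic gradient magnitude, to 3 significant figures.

0.00180

With h = a·x + b·y + c and W1 as origin, the differences give:
  (-100)·a + (-50)·b = -0.2
  (-60)·a + (-10)·b = -0.1
Eliminate b (×(-10) and ×(-50), subtract): -2000·a = -3.00 → a = ∂h/∂x = +0.001500
Back-substitute: b = ∂h/∂y = +0.001000.
|∇h| = √(0.001500² + 0.001000²) = 0.001803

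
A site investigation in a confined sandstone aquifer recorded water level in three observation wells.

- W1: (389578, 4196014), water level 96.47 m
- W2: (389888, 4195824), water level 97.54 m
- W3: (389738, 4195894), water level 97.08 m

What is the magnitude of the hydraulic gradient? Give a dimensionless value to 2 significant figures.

0.0032

Taking W1 as reference: W2−W1 = (310, -190, +1.07); W3−W1 = (160, -120, +0.61).
Determinant of the coordinate differences = 310·(-120) − 160·(-190) = -6800.
∂h/∂x = [(+1.07)·(-120) − (+0.61)·(-190)] / -6800 = +0.001838
∂h/∂y = [310·(+0.61) − 160·(+1.07)] / -6800 = -0.002632
|∇h| = √(0.001838² + -0.002632²) = 0.00321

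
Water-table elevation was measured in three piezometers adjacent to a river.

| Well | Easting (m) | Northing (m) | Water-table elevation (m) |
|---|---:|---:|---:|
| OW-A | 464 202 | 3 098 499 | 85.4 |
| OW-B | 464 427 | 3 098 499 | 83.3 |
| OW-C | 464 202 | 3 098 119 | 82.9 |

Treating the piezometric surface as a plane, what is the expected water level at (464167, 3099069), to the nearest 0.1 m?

∂h/∂x = (83.3 − 85.4) / (464427 − 464202) = -0.009333
∂h/∂y = (82.9 − 85.4) / (3098119 − 3098499) = +0.006579
h(464167, 3099069) = 85.4 + (-0.009333)·(-35) + (+0.006579)·(570) = 85.4 +0.327 +3.750 = 89.477 m.

89.5 m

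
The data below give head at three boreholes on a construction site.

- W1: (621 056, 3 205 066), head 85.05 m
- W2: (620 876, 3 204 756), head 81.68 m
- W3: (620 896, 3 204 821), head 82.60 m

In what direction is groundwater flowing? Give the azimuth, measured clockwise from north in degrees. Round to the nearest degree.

Taking W1 as reference: W2−W1 = (-180, -310, -3.37); W3−W1 = (-160, -245, -2.45).
Determinant of the coordinate differences = (-180)·(-245) − (-160)·(-310) = -5500.
∂h/∂x = [(-3.37)·(-245) − (-2.45)·(-310)] / -5500 = -0.01203
∂h/∂y = [(-180)·(-2.45) − (-160)·(-3.37)] / -5500 = +0.01785
Flow direction (−∇h) has components (+0.01203 E, -0.01785 N).
Azimuth = atan2(E, N) = atan2(+0.01203, -0.01785) = 146.0° ≈ 146°.

146°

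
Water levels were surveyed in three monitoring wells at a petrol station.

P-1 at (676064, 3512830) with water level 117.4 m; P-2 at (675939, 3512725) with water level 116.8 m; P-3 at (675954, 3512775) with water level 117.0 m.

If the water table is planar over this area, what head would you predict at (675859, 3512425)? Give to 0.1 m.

115.6 m

With h = a·x + b·y + c and P-1 as origin, the differences give:
  (-125)·a + (-105)·b = -0.6
  (-110)·a + (-55)·b = -0.4
Eliminate b (×(-55) and ×(-105), subtract): -4675·a = -9.00 → a = ∂h/∂x = +0.001925
Back-substitute: b = ∂h/∂y = +0.003422.
h(675859, 3512425) = 117.4 + (+0.001925)·(-205) + (+0.003422)·(-405) = 117.4 -0.395 -1.386 = 115.619 m.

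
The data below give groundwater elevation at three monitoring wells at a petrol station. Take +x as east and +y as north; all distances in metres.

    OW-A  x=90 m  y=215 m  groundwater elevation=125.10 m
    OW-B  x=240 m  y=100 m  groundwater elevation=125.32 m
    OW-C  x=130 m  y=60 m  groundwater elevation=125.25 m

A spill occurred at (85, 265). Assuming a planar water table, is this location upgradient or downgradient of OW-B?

Differences from OW-A: to OW-B (Δx, Δy, Δh) = (150, -115, +0.22); to OW-C = (40, -155, +0.15).
Solve a·Δx + b·Δy = Δh: det = 150·(-155) − 40·(-115) = -18650.
∂h/∂x = [(+0.22)·(-155) − (+0.15)·(-115)] / -18650 = +0.0009035
∂h/∂y = [150·(+0.15) − 40·(+0.22)] / -18650 = -0.0007346
Head at (85, 265) = 125.10 + (+0.0009035)·(-5) + (-0.0007346)·(50) = 125.06 m.
That is lower than the 125.32 m at OW-B, so the point is downgradient.

downgradient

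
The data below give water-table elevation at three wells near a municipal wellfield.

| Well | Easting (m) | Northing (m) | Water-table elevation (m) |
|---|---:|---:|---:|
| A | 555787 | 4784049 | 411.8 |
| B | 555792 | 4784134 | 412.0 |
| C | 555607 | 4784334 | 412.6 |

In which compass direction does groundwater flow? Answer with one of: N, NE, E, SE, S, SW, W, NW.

S

With h = a·x + b·y + c and A as origin, the differences give:
  5·a + 85·b = +0.2
  (-180)·a + 285·b = +0.8
Eliminate b (×285 and ×85, subtract): 16725·a = -11.00 → a = ∂h/∂x = -0.0006577
Back-substitute: b = ∂h/∂y = +0.002392.
Flow = −∇h = (+0.0006577 east, -0.002392 north), which points south.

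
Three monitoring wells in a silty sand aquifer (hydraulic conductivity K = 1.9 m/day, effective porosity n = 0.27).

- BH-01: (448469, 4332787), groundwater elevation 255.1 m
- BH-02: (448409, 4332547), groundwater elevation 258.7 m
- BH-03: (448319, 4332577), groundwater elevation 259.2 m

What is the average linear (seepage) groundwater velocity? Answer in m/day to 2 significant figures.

0.11 m/day

Differences from BH-01: to BH-02 (Δx, Δy, Δh) = (-60, -240, +3.6); to BH-03 = (-150, -210, +4.1).
Determinant of the coordinate differences = (-60)·(-210) − (-150)·(-240) = -23400.
∂h/∂x = [(+3.6)·(-210) − (+4.1)·(-240)] / -23400 = -0.009744
∂h/∂y = [(-60)·(+4.1) − (-150)·(+3.6)] / -23400 = -0.01256
|∇h| = √(-0.009744² + -0.01256²) = 0.0159
Seepage velocity v = K·i/n = 1.9 × 0.0159 / 0.27 = 0.1119 m/day.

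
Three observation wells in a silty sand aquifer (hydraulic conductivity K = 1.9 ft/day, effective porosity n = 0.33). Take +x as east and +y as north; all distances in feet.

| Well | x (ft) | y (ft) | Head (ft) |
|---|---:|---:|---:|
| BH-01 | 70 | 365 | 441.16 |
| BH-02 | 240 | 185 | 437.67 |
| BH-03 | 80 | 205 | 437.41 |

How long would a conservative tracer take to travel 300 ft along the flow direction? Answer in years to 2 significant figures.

With h = a·x + b·y + c and BH-01 as origin, the differences give:
  170·a + (-180)·b = -3.49
  10·a + (-160)·b = -3.75
Eliminate b (×(-160) and ×(-180), subtract): -25400·a = -116.600 → a = ∂h/∂x = +0.004591
Back-substitute: b = ∂h/∂y = +0.02372.
|∇h| = √(0.004591² + 0.02372²) = 0.02416
Seepage velocity v = K·i/n = 1.9 × 0.02416 / 0.33 = 0.1391 ft/day.
t = 300 / 0.1391 = 2157 days = 5.91 years.

5.9 years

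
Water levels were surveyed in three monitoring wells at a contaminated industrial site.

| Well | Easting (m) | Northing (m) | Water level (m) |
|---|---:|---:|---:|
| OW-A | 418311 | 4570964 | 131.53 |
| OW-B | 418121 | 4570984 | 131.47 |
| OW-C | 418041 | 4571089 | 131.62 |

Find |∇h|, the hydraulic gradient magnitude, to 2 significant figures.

With h = a·x + b·y + c and OW-A as origin, the differences give:
  (-190)·a + 20·b = -0.06
  (-270)·a + 125·b = +0.09
Eliminate b (×125 and ×20, subtract): -18350·a = -9.300 → a = ∂h/∂x = +0.0005068
Back-substitute: b = ∂h/∂y = +0.001815.
|∇h| = √(0.0005068² + 0.001815²) = 0.001884

0.0019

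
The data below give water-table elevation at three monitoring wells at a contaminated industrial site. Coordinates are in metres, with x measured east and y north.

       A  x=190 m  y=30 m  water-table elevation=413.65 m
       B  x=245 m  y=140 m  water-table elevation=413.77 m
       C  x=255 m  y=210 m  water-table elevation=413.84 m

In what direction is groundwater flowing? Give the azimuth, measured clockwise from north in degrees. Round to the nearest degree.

Taking A as reference: B−A = (55, 110, +0.12); C−A = (65, 180, +0.19).
Determinant of the coordinate differences = 55·180 − 65·110 = 2750.
∂h/∂x = [(+0.12)·180 − (+0.19)·110] / 2750 = +0.0002545
∂h/∂y = [55·(+0.19) − 65·(+0.12)] / 2750 = +0.0009636
Flow direction (−∇h) has components (-0.0002545 E, -0.0009636 N).
Azimuth = atan2(E, N) = atan2(-0.0002545, -0.0009636) = 194.8° ≈ 195°.

195°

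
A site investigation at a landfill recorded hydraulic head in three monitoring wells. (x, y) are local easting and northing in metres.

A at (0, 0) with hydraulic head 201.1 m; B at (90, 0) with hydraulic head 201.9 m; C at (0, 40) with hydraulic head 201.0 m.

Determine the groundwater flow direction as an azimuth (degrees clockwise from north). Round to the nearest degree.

286°

∂h/∂x = (201.9 − 201.1) / (90 − 0) = +0.008889
∂h/∂y = (201.0 − 201.1) / (40 − 0) = -0.002500
Flow direction (−∇h) has components (-0.008889 E, +0.002500 N).
Azimuth = atan2(E, N) = atan2(-0.008889, +0.002500) = 285.7° ≈ 286°.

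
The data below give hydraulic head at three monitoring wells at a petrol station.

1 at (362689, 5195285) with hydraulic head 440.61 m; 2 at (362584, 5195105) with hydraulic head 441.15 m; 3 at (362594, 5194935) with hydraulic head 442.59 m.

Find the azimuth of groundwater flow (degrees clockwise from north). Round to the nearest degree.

With h = a·x + b·y + c and 1 as origin, the differences give:
  (-105)·a + (-180)·b = +0.54
  (-95)·a + (-350)·b = +1.98
Eliminate b (×(-350) and ×(-180), subtract): 19650·a = 167.400 → a = ∂h/∂x = +0.008519
Back-substitute: b = ∂h/∂y = -0.007969.
Flow direction (−∇h) has components (-0.008519 E, +0.007969 N).
Azimuth = atan2(E, N) = atan2(-0.008519, +0.007969) = 313.1° ≈ 313°.

313°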